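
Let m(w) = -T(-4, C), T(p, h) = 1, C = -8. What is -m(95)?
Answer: 1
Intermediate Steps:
m(w) = -1 (m(w) = -1*1 = -1)
-m(95) = -1*(-1) = 1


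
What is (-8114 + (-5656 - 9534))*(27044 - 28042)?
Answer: 23257392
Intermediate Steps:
(-8114 + (-5656 - 9534))*(27044 - 28042) = (-8114 - 15190)*(-998) = -23304*(-998) = 23257392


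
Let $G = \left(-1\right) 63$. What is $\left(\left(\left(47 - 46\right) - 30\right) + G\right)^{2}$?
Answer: $8464$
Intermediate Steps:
$G = -63$
$\left(\left(\left(47 - 46\right) - 30\right) + G\right)^{2} = \left(\left(\left(47 - 46\right) - 30\right) - 63\right)^{2} = \left(\left(1 - 30\right) - 63\right)^{2} = \left(-29 - 63\right)^{2} = \left(-92\right)^{2} = 8464$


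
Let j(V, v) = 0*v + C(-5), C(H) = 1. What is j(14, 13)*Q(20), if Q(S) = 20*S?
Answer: 400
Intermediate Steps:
j(V, v) = 1 (j(V, v) = 0*v + 1 = 0 + 1 = 1)
j(14, 13)*Q(20) = 1*(20*20) = 1*400 = 400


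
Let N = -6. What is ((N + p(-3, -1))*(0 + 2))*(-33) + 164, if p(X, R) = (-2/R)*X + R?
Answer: 1022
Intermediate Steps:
p(X, R) = R - 2*X/R (p(X, R) = -2*X/R + R = R - 2*X/R)
((N + p(-3, -1))*(0 + 2))*(-33) + 164 = ((-6 + (-1 - 2*(-3)/(-1)))*(0 + 2))*(-33) + 164 = ((-6 + (-1 - 2*(-3)*(-1)))*2)*(-33) + 164 = ((-6 + (-1 - 6))*2)*(-33) + 164 = ((-6 - 7)*2)*(-33) + 164 = -13*2*(-33) + 164 = -26*(-33) + 164 = 858 + 164 = 1022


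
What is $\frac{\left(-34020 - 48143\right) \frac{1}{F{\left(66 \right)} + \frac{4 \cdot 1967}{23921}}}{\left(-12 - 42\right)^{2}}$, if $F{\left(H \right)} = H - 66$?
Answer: $- \frac{1965421123}{22943088} \approx -85.665$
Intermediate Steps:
$F{\left(H \right)} = -66 + H$ ($F{\left(H \right)} = H - 66 = -66 + H$)
$\frac{\left(-34020 - 48143\right) \frac{1}{F{\left(66 \right)} + \frac{4 \cdot 1967}{23921}}}{\left(-12 - 42\right)^{2}} = \frac{\left(-34020 - 48143\right) \frac{1}{\left(-66 + 66\right) + \frac{4 \cdot 1967}{23921}}}{\left(-12 - 42\right)^{2}} = \frac{\left(-82163\right) \frac{1}{0 + 7868 \cdot \frac{1}{23921}}}{\left(-54\right)^{2}} = \frac{\left(-82163\right) \frac{1}{0 + \frac{7868}{23921}}}{2916} = - \frac{82163}{\frac{7868}{23921}} \cdot \frac{1}{2916} = \left(-82163\right) \frac{23921}{7868} \cdot \frac{1}{2916} = \left(- \frac{1965421123}{7868}\right) \frac{1}{2916} = - \frac{1965421123}{22943088}$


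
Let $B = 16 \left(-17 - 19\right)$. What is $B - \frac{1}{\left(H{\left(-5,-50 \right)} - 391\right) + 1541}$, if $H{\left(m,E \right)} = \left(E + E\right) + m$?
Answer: $- \frac{601921}{1045} \approx -576.0$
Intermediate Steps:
$H{\left(m,E \right)} = m + 2 E$ ($H{\left(m,E \right)} = 2 E + m = m + 2 E$)
$B = -576$ ($B = 16 \left(-36\right) = -576$)
$B - \frac{1}{\left(H{\left(-5,-50 \right)} - 391\right) + 1541} = -576 - \frac{1}{\left(\left(-5 + 2 \left(-50\right)\right) - 391\right) + 1541} = -576 - \frac{1}{\left(\left(-5 - 100\right) - 391\right) + 1541} = -576 - \frac{1}{\left(-105 - 391\right) + 1541} = -576 - \frac{1}{-496 + 1541} = -576 - \frac{1}{1045} = - \frac{601921}{1045}$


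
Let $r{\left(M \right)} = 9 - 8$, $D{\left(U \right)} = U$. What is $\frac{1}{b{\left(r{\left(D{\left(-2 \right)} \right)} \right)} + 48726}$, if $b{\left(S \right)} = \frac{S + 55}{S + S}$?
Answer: $\frac{1}{48754} \approx 2.0511 \cdot 10^{-5}$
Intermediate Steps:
$r{\left(M \right)} = 1$
$b{\left(S \right)} = \frac{55 + S}{2 S}$
$\frac{1}{b{\left(r{\left(D{\left(-2 \right)} \right)} \right)} + 48726} = \frac{1}{\frac{55 + 1}{2 \cdot 1} + 48726} = \frac{1}{\frac{1}{2} \cdot 1 \cdot 56 + 48726} = \frac{1}{28 + 48726} = \frac{1}{48754}$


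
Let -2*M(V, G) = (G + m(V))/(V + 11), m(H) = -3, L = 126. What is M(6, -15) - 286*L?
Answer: -612603/17 ≈ -36036.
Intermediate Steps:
M(V, G) = -(-3 + G)/(2*(11 + V)) (M(V, G) = -(G - 3)/(2*(V + 11)) = -(-3 + G)/(2*(11 + V)))
M(6, -15) - 286*L = (3 - 1*(-15))/(2*(11 + 6)) - 286*126 = (½)*(3 + 15)/17 - 36036 = (½)*(1/17)*18 - 36036 = 9/17 - 36036 = -612603/17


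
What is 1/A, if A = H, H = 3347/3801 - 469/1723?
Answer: 6549123/3984212 ≈ 1.6438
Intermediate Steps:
H = 3984212/6549123 (H = 3347*(1/3801) - 469*1/1723 = 3347/3801 - 469/1723 = 3984212/6549123 ≈ 0.60836)
A = 3984212/6549123 ≈ 0.60836
1/A = 1/(3984212/6549123) = 6549123/3984212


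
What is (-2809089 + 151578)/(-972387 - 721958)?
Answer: 2657511/1694345 ≈ 1.5685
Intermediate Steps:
(-2809089 + 151578)/(-972387 - 721958) = -2657511/(-1694345) = -2657511*(-1/1694345) = 2657511/1694345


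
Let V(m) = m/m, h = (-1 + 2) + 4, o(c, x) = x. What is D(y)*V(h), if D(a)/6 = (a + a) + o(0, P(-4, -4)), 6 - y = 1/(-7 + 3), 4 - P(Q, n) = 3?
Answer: 81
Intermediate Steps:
P(Q, n) = 1 (P(Q, n) = 4 - 1*3 = 4 - 3 = 1)
h = 5 (h = 1 + 4 = 5)
y = 25/4 (y = 6 - 1/(-7 + 3) = 6 - 1/(-4) = 6 - 1*(-¼) = 6 + ¼ = 25/4 ≈ 6.2500)
V(m) = 1
D(a) = 6 + 12*a (D(a) = 6*((a + a) + 1) = 6*(2*a + 1) = 6*(1 + 2*a) = 6 + 12*a)
D(y)*V(h) = (6 + 12*(25/4))*1 = (6 + 75)*1 = 81*1 = 81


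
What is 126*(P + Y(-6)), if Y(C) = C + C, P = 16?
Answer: 504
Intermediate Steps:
Y(C) = 2*C
126*(P + Y(-6)) = 126*(16 + 2*(-6)) = 126*(16 - 12) = 126*4 = 504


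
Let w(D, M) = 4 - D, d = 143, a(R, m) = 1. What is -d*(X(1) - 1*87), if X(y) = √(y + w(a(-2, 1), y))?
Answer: 12155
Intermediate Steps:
X(y) = √(3 + y) (X(y) = √(y + (4 - 1*1)) = √(y + (4 - 1)) = √(y + 3) = √(3 + y))
-d*(X(1) - 1*87) = -143*(√(3 + 1) - 1*87) = -143*(√4 - 87) = -143*(2 - 87) = -143*(-85) = -1*(-12155) = 12155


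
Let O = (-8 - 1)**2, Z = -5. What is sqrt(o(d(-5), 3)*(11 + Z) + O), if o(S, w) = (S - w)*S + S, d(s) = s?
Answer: sqrt(291) ≈ 17.059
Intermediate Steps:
o(S, w) = S + S*(S - w) (o(S, w) = S*(S - w) + S = S + S*(S - w))
O = 81 (O = (-9)**2 = 81)
sqrt(o(d(-5), 3)*(11 + Z) + O) = sqrt((-5*(1 - 5 - 1*3))*(11 - 5) + 81) = sqrt(-5*(1 - 5 - 3)*6 + 81) = sqrt(-5*(-7)*6 + 81) = sqrt(35*6 + 81) = sqrt(210 + 81) = sqrt(291)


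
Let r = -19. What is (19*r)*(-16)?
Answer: 5776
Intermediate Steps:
(19*r)*(-16) = (19*(-19))*(-16) = -361*(-16) = 5776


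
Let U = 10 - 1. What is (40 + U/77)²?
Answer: 9541921/5929 ≈ 1609.4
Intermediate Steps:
U = 9
(40 + U/77)² = (40 + 9/77)² = (3089/77)² = 9541921/5929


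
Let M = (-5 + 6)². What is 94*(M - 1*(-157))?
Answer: 14852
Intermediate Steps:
M = 1 (M = 1² = 1)
94*(M - 1*(-157)) = 94*(1 - 1*(-157)) = 94*(1 + 157) = 94*158 = 14852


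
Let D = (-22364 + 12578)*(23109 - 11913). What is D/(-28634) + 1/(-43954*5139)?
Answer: 12374142900506651/3233918319102 ≈ 3826.4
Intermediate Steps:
D = -109564056 (D = -9786*11196 = -109564056)
D/(-28634) + 1/(-43954*5139) = -109564056/(-28634) + 1/(-43954*5139) = -109564056*(-1/28634) - 1/43954*1/5139 = 54782028/14317 - 1/225879606 = 12374142900506651/3233918319102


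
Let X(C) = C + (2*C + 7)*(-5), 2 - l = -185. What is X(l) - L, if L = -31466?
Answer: 29748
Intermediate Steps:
l = 187 (l = 2 - 1*(-185) = 2 + 185 = 187)
X(C) = -35 - 9*C (X(C) = C + (7 + 2*C)*(-5) = C + (-35 - 10*C) = -35 - 9*C)
X(l) - L = (-35 - 9*187) - 1*(-31466) = (-35 - 1683) + 31466 = -1718 + 31466 = 29748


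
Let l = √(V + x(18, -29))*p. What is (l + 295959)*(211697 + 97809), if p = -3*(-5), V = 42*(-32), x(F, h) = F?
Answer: 91601086254 + 4642590*I*√1326 ≈ 9.1601e+10 + 1.6906e+8*I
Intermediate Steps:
V = -1344
p = 15
l = 15*I*√1326 (l = √(-1344 + 18)*15 = √(-1326)*15 = (I*√1326)*15 = 15*I*√1326 ≈ 546.21*I)
(l + 295959)*(211697 + 97809) = (15*I*√1326 + 295959)*(211697 + 97809) = (295959 + 15*I*√1326)*309506 = 91601086254 + 4642590*I*√1326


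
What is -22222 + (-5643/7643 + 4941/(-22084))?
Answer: -3750969586739/168788012 ≈ -22223.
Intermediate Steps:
-22222 + (-5643/7643 + 4941/(-22084)) = -22222 + (-5643*1/7643 + 4941*(-1/22084)) = -22222 + (-5643/7643 - 4941/22084) = -22222 - 162384075/168788012 = -3750969586739/168788012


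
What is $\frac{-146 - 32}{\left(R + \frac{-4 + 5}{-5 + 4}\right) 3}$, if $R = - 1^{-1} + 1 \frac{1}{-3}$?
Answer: $\frac{178}{7} \approx 25.429$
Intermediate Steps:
$R = - \frac{4}{3}$ ($R = \left(-1\right) 1 + 1 \left(- \frac{1}{3}\right) = -1 - \frac{1}{3} = - \frac{4}{3} \approx -1.3333$)
$\frac{-146 - 32}{\left(R + \frac{-4 + 5}{-5 + 4}\right) 3} = \frac{-146 - 32}{\left(- \frac{4}{3} + \frac{-4 + 5}{-5 + 4}\right) 3} = \frac{-146 - 32}{\left(- \frac{4}{3} + 1 \frac{1}{-1}\right) 3} = - \frac{178}{\left(- \frac{4}{3} + 1 \left(-1\right)\right) 3} = - \frac{178}{\left(- \frac{4}{3} - 1\right) 3} = - \frac{178}{\left(- \frac{7}{3}\right) 3} = - \frac{178}{-7} = \left(-178\right) \left(- \frac{1}{7}\right) = \frac{178}{7}$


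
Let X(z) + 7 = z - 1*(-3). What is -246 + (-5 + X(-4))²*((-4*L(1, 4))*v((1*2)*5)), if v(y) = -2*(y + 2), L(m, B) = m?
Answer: 15978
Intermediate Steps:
v(y) = -4 - 2*y (v(y) = -2*(2 + y) = -4 - 2*y)
X(z) = -4 + z (X(z) = -7 + (z - 1*(-3)) = -7 + (z + 3) = -7 + (3 + z) = -4 + z)
-246 + (-5 + X(-4))²*((-4*L(1, 4))*v((1*2)*5)) = -246 + (-5 + (-4 - 4))²*((-4*1)*(-4 - 2*1*2*5)) = -246 + (-5 - 8)²*(-4*(-4 - 4*5)) = -246 + (-13)²*(-4*(-4 - 2*10)) = -246 + 169*(-4*(-4 - 20)) = -246 + 169*(-4*(-24)) = -246 + 169*96 = -246 + 16224 = 15978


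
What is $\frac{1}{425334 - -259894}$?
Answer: $\frac{1}{685228} \approx 1.4594 \cdot 10^{-6}$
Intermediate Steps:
$\frac{1}{425334 - -259894} = \frac{1}{425334 + 259894} = \frac{1}{685228}$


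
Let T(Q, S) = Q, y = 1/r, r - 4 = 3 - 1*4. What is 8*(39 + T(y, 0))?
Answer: 944/3 ≈ 314.67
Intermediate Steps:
r = 3 (r = 4 + (3 - 1*4) = 4 + (3 - 4) = 4 - 1 = 3)
y = ⅓ (y = 1/3 = ⅓ ≈ 0.33333)
8*(39 + T(y, 0)) = 8*(39 + ⅓) = 8*(118/3) = 944/3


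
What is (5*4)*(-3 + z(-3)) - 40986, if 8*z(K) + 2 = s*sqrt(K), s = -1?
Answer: -41051 - 5*I*sqrt(3)/2 ≈ -41051.0 - 4.3301*I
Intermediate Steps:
z(K) = -1/4 - sqrt(K)/8 (z(K) = -1/4 + (-sqrt(K))/8 = -1/4 - sqrt(K)/8)
(5*4)*(-3 + z(-3)) - 40986 = (5*4)*(-3 + (-1/4 - I*sqrt(3)/8)) - 40986 = 20*(-3 + (-1/4 - I*sqrt(3)/8)) - 40986 = 20*(-13/4 - I*sqrt(3)/8) - 40986 = (-65 - 5*I*sqrt(3)/2) - 40986 = -41051 - 5*I*sqrt(3)/2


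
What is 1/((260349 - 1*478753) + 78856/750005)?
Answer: -750005/163804013164 ≈ -4.5787e-6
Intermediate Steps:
1/((260349 - 1*478753) + 78856/750005) = 1/((260349 - 478753) + 78856*(1/750005)) = 1/(-218404 + 78856/750005) = 1/(-163804013164/750005) = -750005/163804013164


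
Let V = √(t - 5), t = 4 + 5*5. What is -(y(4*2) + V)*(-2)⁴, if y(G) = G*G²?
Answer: -8192 - 32*√6 ≈ -8270.4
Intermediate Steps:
t = 29 (t = 4 + 25 = 29)
y(G) = G³
V = 2*√6 (V = √(29 - 5) = √24 = 2*√6 ≈ 4.8990)
-(y(4*2) + V)*(-2)⁴ = -((4*2)³ + 2*√6)*(-2)⁴ = -(8³ + 2*√6)*16 = -(512 + 2*√6)*16 = -(8192 + 32*√6) = -8192 - 32*√6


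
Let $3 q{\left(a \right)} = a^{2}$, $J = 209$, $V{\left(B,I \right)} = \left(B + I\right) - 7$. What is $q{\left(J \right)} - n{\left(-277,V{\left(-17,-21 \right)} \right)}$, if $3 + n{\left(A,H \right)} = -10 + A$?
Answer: $\frac{44551}{3} \approx 14850.0$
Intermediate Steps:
$V{\left(B,I \right)} = -7 + B + I$
$n{\left(A,H \right)} = -13 + A$ ($n{\left(A,H \right)} = -3 + \left(-10 + A\right) = -13 + A$)
$q{\left(a \right)} = \frac{a^{2}}{3}$
$q{\left(J \right)} - n{\left(-277,V{\left(-17,-21 \right)} \right)} = \frac{209^{2}}{3} - \left(-13 - 277\right) = \frac{1}{3} \cdot 43681 - -290 = \frac{43681}{3} + 290 = \frac{44551}{3}$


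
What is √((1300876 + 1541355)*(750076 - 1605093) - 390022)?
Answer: I*√2430156212949 ≈ 1.5589e+6*I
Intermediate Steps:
√((1300876 + 1541355)*(750076 - 1605093) - 390022) = √(2842231*(-855017) - 390022) = √(-2430155822927 - 390022) = √(-2430156212949) = I*√2430156212949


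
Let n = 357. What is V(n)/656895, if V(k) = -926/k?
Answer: -926/234511515 ≈ -3.9486e-6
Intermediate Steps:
V(n)/656895 = -926/357/656895 = -926*1/357*(1/656895) = -926/357*1/656895 = -926/234511515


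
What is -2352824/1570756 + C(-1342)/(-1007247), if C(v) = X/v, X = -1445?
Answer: -72281236508659/48255247696326 ≈ -1.4979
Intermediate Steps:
C(v) = -1445/v
-2352824/1570756 + C(-1342)/(-1007247) = -2352824/1570756 - 1445/(-1342)/(-1007247) = -2352824*1/1570756 - 1445*(-1/1342)*(-1/1007247) = -588206/392689 + (1445/1342)*(-1/1007247) = -588206/392689 - 1445/1351725474 = -72281236508659/48255247696326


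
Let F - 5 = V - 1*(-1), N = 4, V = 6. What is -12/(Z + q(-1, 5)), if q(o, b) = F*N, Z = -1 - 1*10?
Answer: -12/37 ≈ -0.32432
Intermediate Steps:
Z = -11 (Z = -1 - 10 = -11)
F = 12 (F = 5 + (6 - 1*(-1)) = 5 + (6 + 1) = 5 + 7 = 12)
q(o, b) = 48 (q(o, b) = 12*4 = 48)
-12/(Z + q(-1, 5)) = -12/(-11 + 48) = -12/37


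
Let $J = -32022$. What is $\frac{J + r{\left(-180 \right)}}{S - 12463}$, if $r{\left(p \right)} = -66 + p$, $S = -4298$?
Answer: $\frac{10756}{5587} \approx 1.9252$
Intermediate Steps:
$\frac{J + r{\left(-180 \right)}}{S - 12463} = \frac{-32022 - 246}{-4298 - 12463} = \frac{-32022 - 246}{-16761} = \left(-32268\right) \left(- \frac{1}{16761}\right) = \frac{10756}{5587}$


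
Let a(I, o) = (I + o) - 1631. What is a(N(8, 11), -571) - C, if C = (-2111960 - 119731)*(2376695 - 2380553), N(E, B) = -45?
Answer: -8609866125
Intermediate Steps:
a(I, o) = -1631 + I + o
C = 8609863878 (C = -2231691*(-3858) = 8609863878)
a(N(8, 11), -571) - C = (-1631 - 45 - 571) - 1*8609863878 = -2247 - 8609863878 = -8609866125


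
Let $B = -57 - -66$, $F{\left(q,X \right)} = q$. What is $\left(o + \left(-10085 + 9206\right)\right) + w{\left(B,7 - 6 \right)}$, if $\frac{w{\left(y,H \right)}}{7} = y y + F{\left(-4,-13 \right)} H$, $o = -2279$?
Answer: $-2619$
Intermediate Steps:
$B = 9$ ($B = -57 + 66 = 9$)
$w{\left(y,H \right)} = - 28 H + 7 y^{2}$ ($w{\left(y,H \right)} = 7 \left(y y - 4 H\right) = 7 \left(y^{2} - 4 H\right) = - 28 H + 7 y^{2}$)
$\left(o + \left(-10085 + 9206\right)\right) + w{\left(B,7 - 6 \right)} = \left(-2279 + \left(-10085 + 9206\right)\right) + \left(- 28 \left(7 - 6\right) + 7 \cdot 9^{2}\right) = \left(-2279 - 879\right) + \left(- 28 \left(7 - 6\right) + 7 \cdot 81\right) = -3158 + \left(\left(-28\right) 1 + 567\right) = -3158 + \left(-28 + 567\right) = -3158 + 539 = -2619$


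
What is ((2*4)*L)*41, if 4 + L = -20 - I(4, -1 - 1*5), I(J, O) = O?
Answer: -5904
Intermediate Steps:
L = -18 (L = -4 + (-20 - (-1 - 1*5)) = -4 + (-20 - (-1 - 5)) = -4 + (-20 - 1*(-6)) = -4 + (-20 + 6) = -4 - 14 = -18)
((2*4)*L)*41 = ((2*4)*(-18))*41 = (8*(-18))*41 = -144*41 = -5904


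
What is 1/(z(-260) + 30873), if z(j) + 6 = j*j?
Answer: 1/98467 ≈ 1.0156e-5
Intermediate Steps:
z(j) = -6 + j² (z(j) = -6 + j*j = -6 + j²)
1/(z(-260) + 30873) = 1/((-6 + (-260)²) + 30873) = 1/((-6 + 67600) + 30873) = 1/(67594 + 30873) = 1/98467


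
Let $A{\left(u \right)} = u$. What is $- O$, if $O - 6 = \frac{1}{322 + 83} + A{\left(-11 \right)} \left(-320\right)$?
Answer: $- \frac{1428031}{405} \approx -3526.0$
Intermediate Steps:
$O = \frac{1428031}{405}$ ($O = 6 + \left(\frac{1}{322 + 83} - -3520\right) = 6 + \left(\frac{1}{405} + 3520\right) = 6 + \frac{1425601}{405} = \frac{1428031}{405} \approx 3526.0$)
$- O = \left(-1\right) \frac{1428031}{405} = - \frac{1428031}{405}$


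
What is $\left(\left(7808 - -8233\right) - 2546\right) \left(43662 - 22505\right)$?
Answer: $285513715$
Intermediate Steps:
$\left(\left(7808 - -8233\right) - 2546\right) \left(43662 - 22505\right) = \left(\left(7808 + 8233\right) - 2546\right) 21157 = \left(16041 - 2546\right) 21157 = 13495 \cdot 21157 = 285513715$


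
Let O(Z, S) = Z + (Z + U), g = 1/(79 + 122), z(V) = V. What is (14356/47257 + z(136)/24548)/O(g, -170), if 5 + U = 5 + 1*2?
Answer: 530341515/3446074954 ≈ 0.15390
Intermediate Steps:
U = 2 (U = -5 + (5 + 1*2) = -5 + (5 + 2) = -5 + 7 = 2)
g = 1/201 ≈ 0.0049751
O(Z, S) = 2 + 2*Z (O(Z, S) = Z + (Z + 2) = Z + (2 + Z) = 2 + 2*Z)
(14356/47257 + z(136)/24548)/O(g, -170) = (14356/47257 + 136/24548)/(2 + 2*(1/201)) = (14356*(1/47257) + 136*(1/24548))/(2 + 2/201) = (14356/47257 + 2/361)/(404/201) = (5277030/17059777)*(201/404) = 530341515/3446074954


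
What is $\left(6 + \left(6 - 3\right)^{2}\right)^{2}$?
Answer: $225$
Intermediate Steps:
$\left(6 + \left(6 - 3\right)^{2}\right)^{2} = \left(6 + 3^{2}\right)^{2} = \left(6 + 9\right)^{2} = 15^{2} = 225$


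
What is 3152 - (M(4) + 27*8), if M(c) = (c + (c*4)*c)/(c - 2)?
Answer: 2902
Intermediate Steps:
M(c) = (c + 4*c²)/(-2 + c) (M(c) = (c + (4*c)*c)/(-2 + c) = (c + 4*c²)/(-2 + c))
3152 - (M(4) + 27*8) = 3152 - (4*(1 + 4*4)/(-2 + 4) + 27*8) = 3152 - (4*(1 + 16)/2 + 216) = 3152 - (4*(½)*17 + 216) = 3152 - (34 + 216) = 3152 - 1*250 = 3152 - 250 = 2902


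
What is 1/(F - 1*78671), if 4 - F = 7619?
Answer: -1/86286 ≈ -1.1589e-5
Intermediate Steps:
F = -7615 (F = 4 - 1*7619 = 4 - 7619 = -7615)
1/(F - 1*78671) = 1/(-7615 - 1*78671) = 1/(-7615 - 78671) = 1/(-86286) = -1/86286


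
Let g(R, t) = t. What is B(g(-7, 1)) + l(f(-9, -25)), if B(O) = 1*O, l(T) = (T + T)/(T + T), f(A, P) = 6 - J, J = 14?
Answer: 2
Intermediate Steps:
f(A, P) = -8 (f(A, P) = 6 - 1*14 = 6 - 14 = -8)
l(T) = 1 (l(T) = (2*T)/((2*T)) = (2*T)*(1/(2*T)) = 1)
B(O) = O
B(g(-7, 1)) + l(f(-9, -25)) = 1 + 1 = 2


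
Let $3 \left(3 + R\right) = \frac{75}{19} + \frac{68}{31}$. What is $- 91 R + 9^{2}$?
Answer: $\frac{296371}{1767} \approx 167.73$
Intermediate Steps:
$R = - \frac{1684}{1767}$ ($R = -3 + \frac{\frac{75}{19} + \frac{68}{31}}{3} = -3 + \frac{1}{3} \cdot \frac{3617}{589} = -3 + \frac{3617}{1767} = - \frac{1684}{1767} \approx -0.95303$)
$- 91 R + 9^{2} = \left(-91\right) \left(- \frac{1684}{1767}\right) + 9^{2} = \frac{153244}{1767} + 81 = \frac{296371}{1767}$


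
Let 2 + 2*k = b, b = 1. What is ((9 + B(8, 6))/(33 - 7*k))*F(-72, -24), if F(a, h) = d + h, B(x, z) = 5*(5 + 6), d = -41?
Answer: -8320/73 ≈ -113.97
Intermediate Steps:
k = -½ (k = -1 + (½)*1 = -1 + ½ = -½ ≈ -0.50000)
B(x, z) = 55 (B(x, z) = 5*11 = 55)
F(a, h) = -41 + h
((9 + B(8, 6))/(33 - 7*k))*F(-72, -24) = ((9 + 55)/(33 - 7*(-½)))*(-41 - 24) = (64/(33 + 7/2))*(-65) = (64/(73/2))*(-65) = (64*(2/73))*(-65) = (128/73)*(-65) = -8320/73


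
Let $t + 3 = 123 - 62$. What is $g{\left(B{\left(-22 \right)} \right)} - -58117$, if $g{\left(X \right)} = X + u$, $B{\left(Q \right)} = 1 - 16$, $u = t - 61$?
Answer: $58099$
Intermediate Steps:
$t = 58$ ($t = -3 + \left(123 - 62\right) = -3 + 61 = 58$)
$u = -3$ ($u = 58 - 61 = -3$)
$B{\left(Q \right)} = -15$ ($B{\left(Q \right)} = 1 - 16 = -15$)
$g{\left(X \right)} = -3 + X$ ($g{\left(X \right)} = X - 3 = -3 + X$)
$g{\left(B{\left(-22 \right)} \right)} - -58117 = \left(-3 - 15\right) - -58117 = -18 + 58117 = 58099$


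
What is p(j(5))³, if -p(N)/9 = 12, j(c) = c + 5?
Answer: -1259712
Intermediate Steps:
j(c) = 5 + c
p(N) = -108 (p(N) = -9*12 = -108)
p(j(5))³ = (-108)³ = -1259712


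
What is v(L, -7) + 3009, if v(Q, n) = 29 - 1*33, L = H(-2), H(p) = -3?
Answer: 3005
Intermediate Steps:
L = -3
v(Q, n) = -4 (v(Q, n) = 29 - 33 = -4)
v(L, -7) + 3009 = -4 + 3009 = 3005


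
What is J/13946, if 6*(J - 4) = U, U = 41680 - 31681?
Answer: 3341/27892 ≈ 0.11978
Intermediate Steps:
U = 9999
J = 3341/2 (J = 4 + (⅙)*9999 = 4 + 3333/2 = 3341/2 ≈ 1670.5)
J/13946 = (3341/2)/13946 = (3341/2)*(1/13946) = 3341/27892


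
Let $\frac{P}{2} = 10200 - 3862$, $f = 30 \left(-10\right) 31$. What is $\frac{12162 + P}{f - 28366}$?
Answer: $- \frac{12419}{18833} \approx -0.65943$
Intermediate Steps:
$f = -9300$ ($f = \left(-300\right) 31 = -9300$)
$P = 12676$ ($P = 2 \left(10200 - 3862\right) = 2 \cdot 6338 = 12676$)
$\frac{12162 + P}{f - 28366} = \frac{12162 + 12676}{-9300 - 28366} = \frac{24838}{-37666} = 24838 \left(- \frac{1}{37666}\right) = - \frac{12419}{18833}$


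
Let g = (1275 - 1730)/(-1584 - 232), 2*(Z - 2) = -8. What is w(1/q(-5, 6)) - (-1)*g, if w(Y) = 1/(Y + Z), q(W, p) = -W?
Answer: -4985/16344 ≈ -0.30501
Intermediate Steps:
Z = -2 (Z = 2 + (½)*(-8) = 2 - 4 = -2)
g = 455/1816 (g = -455/(-1816) = -455*(-1/1816) = 455/1816 ≈ 0.25055)
w(Y) = 1/(-2 + Y) (w(Y) = 1/(Y - 2) = 1/(-2 + Y))
w(1/q(-5, 6)) - (-1)*g = 1/(-2 + 1/(-1*(-5))) - (-1)*455/1816 = 1/(-2 + 1/5) - 1*(-455/1816) = 1/(-2 + ⅕) + 455/1816 = 1/(-9/5) + 455/1816 = -5/9 + 455/1816 = -4985/16344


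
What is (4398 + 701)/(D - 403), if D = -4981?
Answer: -5099/5384 ≈ -0.94707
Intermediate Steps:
(4398 + 701)/(D - 403) = (4398 + 701)/(-4981 - 403) = 5099/(-5384) = 5099*(-1/5384) = -5099/5384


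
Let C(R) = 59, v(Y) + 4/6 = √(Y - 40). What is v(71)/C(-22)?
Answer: -2/177 + √31/59 ≈ 0.083069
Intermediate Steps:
v(Y) = -⅔ + √(-40 + Y) (v(Y) = -⅔ + √(Y - 40) = -⅔ + √(-40 + Y))
v(71)/C(-22) = (-⅔ + √(-40 + 71))/59 = (-⅔ + √31)*(1/59) = -2/177 + √31/59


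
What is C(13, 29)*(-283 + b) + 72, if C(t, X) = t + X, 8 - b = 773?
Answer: -43944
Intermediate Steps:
b = -765 (b = 8 - 1*773 = 8 - 773 = -765)
C(t, X) = X + t
C(13, 29)*(-283 + b) + 72 = (29 + 13)*(-283 - 765) + 72 = 42*(-1048) + 72 = -44016 + 72 = -43944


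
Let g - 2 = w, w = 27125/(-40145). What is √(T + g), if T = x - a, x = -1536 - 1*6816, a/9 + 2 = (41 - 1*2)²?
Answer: I*√30147674/37 ≈ 148.4*I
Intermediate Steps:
w = -25/37 (w = 27125*(-1/40145) = -25/37 ≈ -0.67568)
a = 13671 (a = -18 + 9*(41 - 1*2)² = -18 + 9*(41 - 2)² = -18 + 9*39² = -18 + 9*1521 = -18 + 13689 = 13671)
g = 49/37 (g = 2 - 25/37 = 49/37 ≈ 1.3243)
x = -8352 (x = -1536 - 6816 = -8352)
T = -22023 (T = -8352 - 1*13671 = -8352 - 13671 = -22023)
√(T + g) = √(-22023 + 49/37) = √(-814802/37) = I*√30147674/37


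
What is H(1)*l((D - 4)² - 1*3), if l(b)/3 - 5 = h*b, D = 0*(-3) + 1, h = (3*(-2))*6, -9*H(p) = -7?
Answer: -1477/3 ≈ -492.33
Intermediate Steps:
H(p) = 7/9 (H(p) = -⅑*(-7) = 7/9)
h = -36 (h = -6*6 = -36)
D = 1 (D = 0 + 1 = 1)
l(b) = 15 - 108*b (l(b) = 15 + 3*(-36*b) = 15 - 108*b)
H(1)*l((D - 4)² - 1*3) = 7*(15 - 108*((1 - 4)² - 1*3))/9 = 7*(15 - 108*((-3)² - 3))/9 = 7*(15 - 108*(9 - 3))/9 = 7*(15 - 108*6)/9 = 7*(15 - 648)/9 = (7/9)*(-633) = -1477/3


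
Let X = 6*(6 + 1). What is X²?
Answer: 1764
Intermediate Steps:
X = 42 (X = 6*7 = 42)
X² = 42² = 1764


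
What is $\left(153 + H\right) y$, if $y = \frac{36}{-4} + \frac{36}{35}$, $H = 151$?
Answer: $- \frac{84816}{35} \approx -2423.3$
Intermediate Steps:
$y = - \frac{279}{35}$ ($y = 36 \left(- \frac{1}{4}\right) + 36 \cdot \frac{1}{35} = -9 + \frac{36}{35} = - \frac{279}{35} \approx -7.9714$)
$\left(153 + H\right) y = \left(153 + 151\right) \left(- \frac{279}{35}\right) = 304 \left(- \frac{279}{35}\right) = - \frac{84816}{35}$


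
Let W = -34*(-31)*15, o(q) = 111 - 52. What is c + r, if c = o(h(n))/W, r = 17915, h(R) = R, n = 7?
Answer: 283236209/15810 ≈ 17915.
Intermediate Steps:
o(q) = 59
W = 15810 (W = 1054*15 = 15810)
c = 59/15810 ≈ 0.0037318
c + r = 59/15810 + 17915 = 283236209/15810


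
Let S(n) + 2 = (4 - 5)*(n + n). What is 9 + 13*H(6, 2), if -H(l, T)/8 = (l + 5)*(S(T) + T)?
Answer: 4585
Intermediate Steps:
S(n) = -2 - 2*n (S(n) = -2 + (4 - 5)*(n + n) = -2 - 2*n)
H(l, T) = -8*(-2 - T)*(5 + l) (H(l, T) = -8*(l + 5)*((-2 - 2*T) + T) = -8*(5 + l)*(-2 - T) = -8*(-2 - T)*(5 + l))
9 + 13*H(6, 2) = 9 + 13*(80 + 16*6 + 40*2 + 8*2*6) = 9 + 13*(80 + 96 + 80 + 96) = 9 + 13*352 = 9 + 4576 = 4585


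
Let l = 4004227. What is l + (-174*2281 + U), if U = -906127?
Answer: 2701206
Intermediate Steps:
l + (-174*2281 + U) = 4004227 + (-174*2281 - 906127) = 4004227 + (-396894 - 906127) = 4004227 - 1303021 = 2701206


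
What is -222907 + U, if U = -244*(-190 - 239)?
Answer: -118231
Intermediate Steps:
U = 104676 (U = -244*(-429) = 104676)
-222907 + U = -222907 + 104676 = -118231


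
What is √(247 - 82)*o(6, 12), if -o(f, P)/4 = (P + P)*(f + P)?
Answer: -1728*√165 ≈ -22197.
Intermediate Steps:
o(f, P) = -8*P*(P + f) (o(f, P) = -4*(P + P)*(f + P) = -4*2*P*(P + f) = -8*P*(P + f))
√(247 - 82)*o(6, 12) = √(247 - 82)*(-8*12*(12 + 6)) = √165*(-8*12*18) = √165*(-1728) = -1728*√165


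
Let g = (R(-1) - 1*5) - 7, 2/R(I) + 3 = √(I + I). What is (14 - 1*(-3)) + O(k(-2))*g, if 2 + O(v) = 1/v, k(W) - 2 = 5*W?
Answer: 1921/44 + 17*I*√2/44 ≈ 43.659 + 0.5464*I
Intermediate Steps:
k(W) = 2 + 5*W
R(I) = 2/(-3 + √2*√I) (R(I) = 2/(-3 + √(I + I)) = 2/(-3 + √(2*I)) = 2/(-3 + √2*√I))
O(v) = -2 + 1/v
g = -12 + 2/(-3 + I*√2) (g = (2/(-3 + √2*√(-1)) - 1*5) - 7 = (2/(-3 + √2*I) - 5) - 7 = (2/(-3 + I*√2) - 5) - 7 = (-5 + 2/(-3 + I*√2)) - 7 = -12 + 2/(-3 + I*√2) ≈ -12.545 - 0.25713*I)
(14 - 1*(-3)) + O(k(-2))*g = (14 - 1*(-3)) + (-2 + 1/(2 + 5*(-2)))*(-138/11 - 2*I*√2/11) = (14 + 3) + (-2 + 1/(2 - 10))*(-138/11 - 2*I*√2/11) = 17 + (-2 + 1/(-8))*(-138/11 - 2*I*√2/11) = 17 + (-2 - ⅛)*(-138/11 - 2*I*√2/11) = 17 - 17*(-138/11 - 2*I*√2/11)/8 = 17 + (1173/44 + 17*I*√2/44) = 1921/44 + 17*I*√2/44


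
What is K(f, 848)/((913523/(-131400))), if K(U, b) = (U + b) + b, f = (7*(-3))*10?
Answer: -195260400/913523 ≈ -213.74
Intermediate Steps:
f = -210 (f = -21*10 = -210)
K(U, b) = U + 2*b
K(f, 848)/((913523/(-131400))) = (-210 + 2*848)/((913523/(-131400))) = (-210 + 1696)/((913523*(-1/131400))) = 1486/(-913523/131400) = 1486*(-131400/913523) = -195260400/913523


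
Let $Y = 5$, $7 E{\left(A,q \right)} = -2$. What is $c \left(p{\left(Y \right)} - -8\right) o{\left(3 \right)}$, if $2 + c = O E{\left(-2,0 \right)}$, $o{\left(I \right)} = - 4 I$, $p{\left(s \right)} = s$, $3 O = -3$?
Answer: $\frac{1872}{7} \approx 267.43$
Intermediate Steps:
$E{\left(A,q \right)} = - \frac{2}{7}$ ($E{\left(A,q \right)} = \frac{1}{7} \left(-2\right) = - \frac{2}{7}$)
$O = -1$ ($O = \frac{1}{3} \left(-3\right) = -1$)
$c = - \frac{12}{7}$ ($c = -2 - - \frac{2}{7} = -2 + \frac{2}{7} = - \frac{12}{7} \approx -1.7143$)
$c \left(p{\left(Y \right)} - -8\right) o{\left(3 \right)} = - \frac{12 \left(5 - -8\right)}{7} \left(\left(-4\right) 3\right) = - \frac{12 \left(5 + 8\right)}{7} \left(-12\right) = \left(- \frac{12}{7}\right) 13 \left(-12\right) = \left(- \frac{156}{7}\right) \left(-12\right) = \frac{1872}{7}$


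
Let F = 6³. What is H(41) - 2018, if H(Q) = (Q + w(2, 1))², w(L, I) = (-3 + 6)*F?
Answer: 472703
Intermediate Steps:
F = 216
w(L, I) = 648 (w(L, I) = (-3 + 6)*216 = 3*216 = 648)
H(Q) = (648 + Q)² (H(Q) = (Q + 648)² = (648 + Q)²)
H(41) - 2018 = (648 + 41)² - 2018 = 689² - 2018 = 474721 - 2018 = 472703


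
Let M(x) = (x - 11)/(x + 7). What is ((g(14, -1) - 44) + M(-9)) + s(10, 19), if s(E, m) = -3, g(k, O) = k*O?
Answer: -51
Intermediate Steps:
g(k, O) = O*k
M(x) = (-11 + x)/(7 + x)
((g(14, -1) - 44) + M(-9)) + s(10, 19) = ((-1*14 - 44) + (-11 - 9)/(7 - 9)) - 3 = ((-14 - 44) - 20/(-2)) - 3 = (-58 - ½*(-20)) - 3 = (-58 + 10) - 3 = -48 - 3 = -51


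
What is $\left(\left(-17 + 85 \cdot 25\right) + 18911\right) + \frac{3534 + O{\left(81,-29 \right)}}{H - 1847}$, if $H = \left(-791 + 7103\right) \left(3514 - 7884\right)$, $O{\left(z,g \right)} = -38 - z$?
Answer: $\frac{579815144038}{27585287} \approx 21019.0$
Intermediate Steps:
$H = -27583440$ ($H = 6312 \left(-4370\right) = -27583440$)
$\left(\left(-17 + 85 \cdot 25\right) + 18911\right) + \frac{3534 + O{\left(81,-29 \right)}}{H - 1847} = \left(\left(-17 + 85 \cdot 25\right) + 18911\right) + \frac{3534 - 119}{-27583440 - 1847} = \left(\left(-17 + 2125\right) + 18911\right) + \frac{3534 - 119}{-27585287} = \left(2108 + 18911\right) + \left(3534 - 119\right) \left(- \frac{1}{27585287}\right) = 21019 + 3415 \left(- \frac{1}{27585287}\right) = 21019 - \frac{3415}{27585287} = \frac{579815144038}{27585287}$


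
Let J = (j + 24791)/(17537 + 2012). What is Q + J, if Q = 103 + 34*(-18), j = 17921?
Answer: -9907729/19549 ≈ -506.81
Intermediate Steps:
J = 42712/19549 (J = (17921 + 24791)/(17537 + 2012) = 42712/19549 ≈ 2.1849)
Q = -509 (Q = 103 - 612 = -509)
Q + J = -509 + 42712/19549 = -9907729/19549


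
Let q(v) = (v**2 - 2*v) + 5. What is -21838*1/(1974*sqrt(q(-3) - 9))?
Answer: -10919*sqrt(11)/10857 ≈ -3.3356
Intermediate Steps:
q(v) = 5 + v**2 - 2*v
-21838*1/(1974*sqrt(q(-3) - 9)) = -21838*1/(1974*sqrt((5 + (-3)**2 - 2*(-3)) - 9)) = -21838*1/(1974*sqrt((5 + 9 + 6) - 9)) = -21838*1/(1974*sqrt(20 - 9)) = -21838*sqrt(11)/21714 = -10919*sqrt(11)/10857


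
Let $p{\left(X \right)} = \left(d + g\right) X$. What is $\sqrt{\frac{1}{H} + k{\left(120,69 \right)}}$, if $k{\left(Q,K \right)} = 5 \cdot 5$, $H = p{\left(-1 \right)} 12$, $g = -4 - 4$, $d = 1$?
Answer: $\frac{\sqrt{44121}}{42} \approx 5.0012$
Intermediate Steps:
$g = -8$
$p{\left(X \right)} = - 7 X$ ($p{\left(X \right)} = \left(1 - 8\right) X = - 7 X$)
$H = 84$ ($H = \left(-7\right) \left(-1\right) 12 = 7 \cdot 12 = 84$)
$k{\left(Q,K \right)} = 25$
$\sqrt{\frac{1}{H} + k{\left(120,69 \right)}} = \sqrt{\frac{1}{84} + 25} = \sqrt{\frac{2101}{84}} = \frac{\sqrt{44121}}{42}$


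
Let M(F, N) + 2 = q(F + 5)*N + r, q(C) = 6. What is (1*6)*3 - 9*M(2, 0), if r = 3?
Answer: 9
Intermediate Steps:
M(F, N) = 1 + 6*N (M(F, N) = -2 + (6*N + 3) = -2 + (3 + 6*N) = 1 + 6*N)
(1*6)*3 - 9*M(2, 0) = (1*6)*3 - 9*(1 + 6*0) = 6*3 - 9*(1 + 0) = 18 - 9*1 = 18 - 9 = 9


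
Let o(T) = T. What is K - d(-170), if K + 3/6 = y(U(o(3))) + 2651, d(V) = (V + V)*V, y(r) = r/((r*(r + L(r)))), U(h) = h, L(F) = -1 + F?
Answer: -551493/10 ≈ -55149.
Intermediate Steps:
y(r) = 1/(-1 + 2*r) (y(r) = r/((r*(r + (-1 + r)))) = r/((r*(-1 + 2*r))) = r*(1/(r*(-1 + 2*r))) = 1/(-1 + 2*r))
d(V) = 2*V² (d(V) = (2*V)*V = 2*V²)
K = 26507/10 (K = -½ + (1/(-1 + 2*3) + 2651) = -½ + (1/(-1 + 6) + 2651) = -½ + (1/5 + 2651) = -½ + (⅕ + 2651) = -½ + 13256/5 = 26507/10 ≈ 2650.7)
K - d(-170) = 26507/10 - 2*(-170)² = 26507/10 - 2*28900 = 26507/10 - 1*57800 = 26507/10 - 57800 = -551493/10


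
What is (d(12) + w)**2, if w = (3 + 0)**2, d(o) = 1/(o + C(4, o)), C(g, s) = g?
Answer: 21025/256 ≈ 82.129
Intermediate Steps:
d(o) = 1/(4 + o) (d(o) = 1/(o + 4) = 1/(4 + o))
w = 9 (w = 3**2 = 9)
(d(12) + w)**2 = (1/(4 + 12) + 9)**2 = (1/16 + 9)**2 = (145/16)**2 = 21025/256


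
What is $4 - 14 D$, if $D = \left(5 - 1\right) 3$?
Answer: $-164$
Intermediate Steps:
$D = 12$ ($D = 4 \cdot 3 = 12$)
$4 - 14 D = 4 - 168 = -164$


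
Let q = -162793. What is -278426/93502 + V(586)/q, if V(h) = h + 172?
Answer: -22698339167/7610735543 ≈ -2.9824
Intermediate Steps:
V(h) = 172 + h
-278426/93502 + V(586)/q = -278426/93502 + (172 + 586)/(-162793) = -278426*1/93502 + 758*(-1/162793) = -139213/46751 - 758/162793 = -22698339167/7610735543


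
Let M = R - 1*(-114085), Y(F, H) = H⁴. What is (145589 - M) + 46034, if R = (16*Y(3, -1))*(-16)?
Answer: 77794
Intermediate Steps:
R = -256 (R = (16*(-1)⁴)*(-16) = (16*1)*(-16) = 16*(-16) = -256)
M = 113829 (M = -256 - 1*(-114085) = -256 + 114085 = 113829)
(145589 - M) + 46034 = (145589 - 1*113829) + 46034 = (145589 - 113829) + 46034 = 31760 + 46034 = 77794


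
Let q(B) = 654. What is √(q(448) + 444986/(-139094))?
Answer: √3147783806015/69547 ≈ 25.511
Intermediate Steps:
√(q(448) + 444986/(-139094)) = √(654 + 444986/(-139094)) = √(654 + 444986*(-1/139094)) = √(654 - 222493/69547) = √(45261245/69547) = √3147783806015/69547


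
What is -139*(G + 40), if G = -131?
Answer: 12649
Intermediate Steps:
-139*(G + 40) = -139*(-131 + 40) = -139*(-91) = 12649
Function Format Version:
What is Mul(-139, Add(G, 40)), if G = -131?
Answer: 12649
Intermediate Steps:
Mul(-139, Add(G, 40)) = Mul(-139, Add(-131, 40)) = Mul(-139, -91) = 12649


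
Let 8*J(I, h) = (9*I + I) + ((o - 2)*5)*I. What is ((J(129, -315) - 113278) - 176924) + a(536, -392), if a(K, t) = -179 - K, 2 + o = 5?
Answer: -2325401/8 ≈ -2.9068e+5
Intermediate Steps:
o = 3 (o = -2 + 5 = 3)
J(I, h) = 15*I/8 (J(I, h) = ((9*I + I) + ((3 - 2)*5)*I)/8 = (10*I + (1*5)*I)/8 = (10*I + 5*I)/8 = (15*I)/8 = 15*I/8)
((J(129, -315) - 113278) - 176924) + a(536, -392) = (((15/8)*129 - 113278) - 176924) + (-179 - 1*536) = ((1935/8 - 113278) - 176924) + (-179 - 536) = (-904289/8 - 176924) - 715 = -2319681/8 - 715 = -2325401/8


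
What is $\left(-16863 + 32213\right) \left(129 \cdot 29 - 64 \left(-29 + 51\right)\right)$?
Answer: $35811550$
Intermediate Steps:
$\left(-16863 + 32213\right) \left(129 \cdot 29 - 64 \left(-29 + 51\right)\right) = 15350 \left(3741 - 1408\right) = 15350 \cdot 2333 = 35811550$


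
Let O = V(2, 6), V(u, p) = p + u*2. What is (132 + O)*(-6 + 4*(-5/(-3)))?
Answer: 284/3 ≈ 94.667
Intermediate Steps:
V(u, p) = p + 2*u
O = 10 (O = 6 + 2*2 = 6 + 4 = 10)
(132 + O)*(-6 + 4*(-5/(-3))) = (132 + 10)*(-6 + 4*(-5/(-3))) = 142*(-6 + 4*(-5*(-⅓))) = 142*(-6 + 4*(5/3)) = 142*(-6 + 20/3) = 142*(⅔) = 284/3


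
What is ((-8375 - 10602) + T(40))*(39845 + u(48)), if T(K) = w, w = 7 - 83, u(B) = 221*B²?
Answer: -10460649537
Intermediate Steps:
w = -76
T(K) = -76
((-8375 - 10602) + T(40))*(39845 + u(48)) = ((-8375 - 10602) - 76)*(39845 + 221*48²) = (-18977 - 76)*(39845 + 221*2304) = -19053*(39845 + 509184) = -19053*549029 = -10460649537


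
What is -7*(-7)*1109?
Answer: 54341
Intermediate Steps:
-7*(-7)*1109 = 49*1109 = 54341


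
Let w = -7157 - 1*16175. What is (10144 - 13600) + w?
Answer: -26788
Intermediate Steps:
w = -23332 (w = -7157 - 16175 = -23332)
(10144 - 13600) + w = (10144 - 13600) - 23332 = -3456 - 23332 = -26788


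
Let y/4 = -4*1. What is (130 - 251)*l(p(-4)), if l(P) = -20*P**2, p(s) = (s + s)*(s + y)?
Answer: 61952000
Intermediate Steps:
y = -16 (y = 4*(-4*1) = 4*(-4) = -16)
p(s) = 2*s*(-16 + s) (p(s) = (s + s)*(s - 16) = (2*s)*(-16 + s) = 2*s*(-16 + s))
(130 - 251)*l(p(-4)) = (130 - 251)*(-20*64*(-16 - 4)**2) = -(-2420)*(2*(-4)*(-20))**2 = -(-2420)*160**2 = -(-2420)*25600 = -121*(-512000) = 61952000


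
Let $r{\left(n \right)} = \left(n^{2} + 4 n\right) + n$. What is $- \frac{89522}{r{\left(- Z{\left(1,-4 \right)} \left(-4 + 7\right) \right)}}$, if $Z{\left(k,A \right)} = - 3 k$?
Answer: $- \frac{44761}{63} \approx -710.49$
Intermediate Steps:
$r{\left(n \right)} = n^{2} + 5 n$
$- \frac{89522}{r{\left(- Z{\left(1,-4 \right)} \left(-4 + 7\right) \right)}} = - \frac{89522}{- \left(-3\right) 1 \left(-4 + 7\right) \left(5 - \left(-3\right) 1 \left(-4 + 7\right)\right)} = - \frac{89522}{- \left(-3\right) 3 \left(5 - \left(-3\right) 3\right)} = - \frac{89522}{\left(-1\right) \left(-9\right) \left(5 - -9\right)} = - \frac{89522}{9 \left(5 + 9\right)} = - \frac{89522}{9 \cdot 14} = - \frac{89522}{126} = \left(-89522\right) \frac{1}{126} = - \frac{44761}{63}$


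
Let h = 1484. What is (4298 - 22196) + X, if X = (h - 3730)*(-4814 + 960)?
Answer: 8638186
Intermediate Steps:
X = 8656084 (X = (1484 - 3730)*(-4814 + 960) = -2246*(-3854) = 8656084)
(4298 - 22196) + X = (4298 - 22196) + 8656084 = -17898 + 8656084 = 8638186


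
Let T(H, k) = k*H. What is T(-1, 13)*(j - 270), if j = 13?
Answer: 3341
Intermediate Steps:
T(H, k) = H*k
T(-1, 13)*(j - 270) = (-1*13)*(13 - 270) = -13*(-257) = 3341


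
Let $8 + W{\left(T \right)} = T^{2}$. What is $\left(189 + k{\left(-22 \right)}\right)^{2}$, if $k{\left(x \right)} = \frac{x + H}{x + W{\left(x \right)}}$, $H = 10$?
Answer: $\frac{1840152609}{51529} \approx 35711.0$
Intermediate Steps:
$W{\left(T \right)} = -8 + T^{2}$
$k{\left(x \right)} = \frac{10 + x}{-8 + x + x^{2}}$ ($k{\left(x \right)} = \frac{x + 10}{x + \left(-8 + x^{2}\right)} = \frac{10 + x}{-8 + x + x^{2}}$)
$\left(189 + k{\left(-22 \right)}\right)^{2} = \left(189 + \frac{10 - 22}{-8 - 22 + \left(-22\right)^{2}}\right)^{2} = \left(189 + \frac{1}{-8 - 22 + 484} \left(-12\right)\right)^{2} = \left(189 + \frac{1}{454} \left(-12\right)\right)^{2} = \left(189 - \frac{6}{227}\right)^{2} = \left(\frac{42897}{227}\right)^{2} = \frac{1840152609}{51529}$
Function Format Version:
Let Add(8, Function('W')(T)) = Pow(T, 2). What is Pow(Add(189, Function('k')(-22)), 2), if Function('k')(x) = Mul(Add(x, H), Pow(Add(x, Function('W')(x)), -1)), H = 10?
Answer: Rational(1840152609, 51529) ≈ 35711.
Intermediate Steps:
Function('W')(T) = Add(-8, Pow(T, 2))
Function('k')(x) = Mul(Pow(Add(-8, x, Pow(x, 2)), -1), Add(10, x)) (Function('k')(x) = Mul(Add(x, 10), Pow(Add(x, Add(-8, Pow(x, 2))), -1)) = Mul(Add(10, x), Pow(Add(-8, x, Pow(x, 2)), -1)) = Mul(Pow(Add(-8, x, Pow(x, 2)), -1), Add(10, x)))
Pow(Add(189, Function('k')(-22)), 2) = Pow(Add(189, Mul(Pow(Add(-8, -22, Pow(-22, 2)), -1), Add(10, -22))), 2) = Pow(Add(189, Mul(Pow(Add(-8, -22, 484), -1), -12)), 2) = Pow(Add(189, Mul(Pow(454, -1), -12)), 2) = Pow(Add(189, Mul(Rational(1, 454), -12)), 2) = Pow(Add(189, Rational(-6, 227)), 2) = Pow(Rational(42897, 227), 2) = Rational(1840152609, 51529)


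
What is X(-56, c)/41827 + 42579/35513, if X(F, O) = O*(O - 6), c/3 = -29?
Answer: 2068287516/1485402251 ≈ 1.3924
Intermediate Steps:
c = -87 (c = 3*(-29) = -87)
X(F, O) = O*(-6 + O)
X(-56, c)/41827 + 42579/35513 = -87*(-6 - 87)/41827 + 42579/35513 = -87*(-93)*(1/41827) + 42579*(1/35513) = 8091*(1/41827) + 42579/35513 = 8091/41827 + 42579/35513 = 2068287516/1485402251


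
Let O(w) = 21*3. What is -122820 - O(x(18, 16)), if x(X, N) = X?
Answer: -122883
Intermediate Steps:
O(w) = 63
-122820 - O(x(18, 16)) = -122820 - 1*63 = -122820 - 63 = -122883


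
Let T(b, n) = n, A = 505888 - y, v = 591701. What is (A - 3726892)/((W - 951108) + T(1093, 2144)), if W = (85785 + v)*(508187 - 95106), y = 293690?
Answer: -1757347/139927822701 ≈ -1.2559e-5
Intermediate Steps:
A = 212198 (A = 505888 - 1*293690 = 505888 - 293690 = 212198)
W = 279856594366 (W = (85785 + 591701)*(508187 - 95106) = 677486*413081 = 279856594366)
(A - 3726892)/((W - 951108) + T(1093, 2144)) = (212198 - 3726892)/((279856594366 - 951108) + 2144) = -3514694/(279855643258 + 2144) = -3514694/279855645402 = -3514694*1/279855645402 = -1757347/139927822701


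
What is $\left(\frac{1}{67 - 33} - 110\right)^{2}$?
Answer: $\frac{13980121}{1156} \approx 12094.0$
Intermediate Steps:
$\left(\frac{1}{67 - 33} - 110\right)^{2} = \left(\frac{1}{34} - 110\right)^{2} = \left(- \frac{3739}{34}\right)^{2} = \frac{13980121}{1156}$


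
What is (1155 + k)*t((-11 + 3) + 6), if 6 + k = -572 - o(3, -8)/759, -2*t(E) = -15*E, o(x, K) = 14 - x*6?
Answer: -2189735/253 ≈ -8655.1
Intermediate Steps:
o(x, K) = 14 - 6*x
t(E) = 15*E/2 (t(E) = -(-15)*E/2 = 15*E/2)
k = -438698/759 (k = -6 + (-572 - (14 - 6*3)/759) = -6 + (-572 - (14 - 18)/759) = -6 + (-572 - (-4)/759) = -6 + (-572 - 1*(-4/759)) = -6 + (-572 + 4/759) = -6 - 434144/759 = -438698/759 ≈ -578.00)
(1155 + k)*t((-11 + 3) + 6) = (1155 - 438698/759)*(15*((-11 + 3) + 6)/2) = 437947*(15*(-8 + 6)/2)/759 = 437947*((15/2)*(-2))/759 = (437947/759)*(-15) = -2189735/253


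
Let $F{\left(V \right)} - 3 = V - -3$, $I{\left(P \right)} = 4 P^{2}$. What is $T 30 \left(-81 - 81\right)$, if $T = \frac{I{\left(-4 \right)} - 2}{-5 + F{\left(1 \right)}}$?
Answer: $-150660$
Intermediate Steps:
$F{\left(V \right)} = 6 + V$ ($F{\left(V \right)} = 3 + \left(V - -3\right) = 3 + \left(V + 3\right) = 3 + \left(3 + V\right) = 6 + V$)
$T = 31$ ($T = \frac{4 \left(-4\right)^{2} - 2}{-5 + \left(6 + 1\right)} = \frac{4 \cdot 16 - 2}{-5 + 7} = \frac{64 - 2}{2} = 62 \cdot \frac{1}{2} = 31$)
$T 30 \left(-81 - 81\right) = 31 \cdot 30 \left(-81 - 81\right) = 31 \cdot 30 \left(-162\right) = 31 \left(-4860\right) = -150660$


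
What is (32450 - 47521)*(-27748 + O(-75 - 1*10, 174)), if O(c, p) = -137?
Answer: 420254835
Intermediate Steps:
(32450 - 47521)*(-27748 + O(-75 - 1*10, 174)) = (32450 - 47521)*(-27748 - 137) = -15071*(-27885) = 420254835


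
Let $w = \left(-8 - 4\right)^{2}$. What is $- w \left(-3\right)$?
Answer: $432$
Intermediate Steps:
$w = 144$ ($w = \left(-12\right)^{2} = 144$)
$- w \left(-3\right) = \left(-1\right) 144 \left(-3\right) = \left(-144\right) \left(-3\right) = 432$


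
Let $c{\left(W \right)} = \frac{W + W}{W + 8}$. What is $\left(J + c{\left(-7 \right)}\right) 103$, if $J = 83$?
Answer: $7107$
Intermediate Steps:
$c{\left(W \right)} = \frac{2 W}{8 + W}$
$\left(J + c{\left(-7 \right)}\right) 103 = \left(83 + 2 \left(-7\right) \frac{1}{8 - 7}\right) 103 = \left(83 + 2 \left(-7\right) 1^{-1}\right) 103 = \left(83 + 2 \left(-7\right) 1\right) 103 = \left(83 - 14\right) 103 = 69 \cdot 103 = 7107$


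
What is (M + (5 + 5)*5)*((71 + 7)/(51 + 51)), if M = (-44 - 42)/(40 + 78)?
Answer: 2223/59 ≈ 37.678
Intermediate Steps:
M = -43/59 (M = -86/118 = -86*1/118 = -43/59 ≈ -0.72881)
(M + (5 + 5)*5)*((71 + 7)/(51 + 51)) = (-43/59 + (5 + 5)*5)*((71 + 7)/(51 + 51)) = (-43/59 + 10*5)*(78/102) = (-43/59 + 50)*(78*(1/102)) = (2907/59)*(13/17) = 2223/59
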